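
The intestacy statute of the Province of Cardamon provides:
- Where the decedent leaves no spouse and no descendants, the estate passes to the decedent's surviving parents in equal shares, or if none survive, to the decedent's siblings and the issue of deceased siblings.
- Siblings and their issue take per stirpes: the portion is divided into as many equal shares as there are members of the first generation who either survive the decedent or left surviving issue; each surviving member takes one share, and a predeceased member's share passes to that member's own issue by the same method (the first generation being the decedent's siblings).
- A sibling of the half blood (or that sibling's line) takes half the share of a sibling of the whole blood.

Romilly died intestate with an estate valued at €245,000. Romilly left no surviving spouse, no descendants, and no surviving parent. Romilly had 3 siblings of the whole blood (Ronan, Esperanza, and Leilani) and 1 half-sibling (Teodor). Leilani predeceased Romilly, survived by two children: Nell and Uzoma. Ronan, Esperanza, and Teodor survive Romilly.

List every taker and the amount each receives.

Ronan: €70,000; Esperanza: €70,000; Teodor: €35,000; Nell: €35,000; Uzoma: €35,000

The entire €245,000 passes to the siblings and their issue.
Counting each half-blood sibling's line as half a unit, there are 7/2 units in €245,000, so one unit is €70,000. Whole-blood lines (Ronan, Esperanza, and Leilani) take €70,000 each; half-blood lines (Teodor) take €35,000 each.
Leilani's share (€70,000) is divided into 2 shares of €35,000: Nell and Uzoma each take €35,000.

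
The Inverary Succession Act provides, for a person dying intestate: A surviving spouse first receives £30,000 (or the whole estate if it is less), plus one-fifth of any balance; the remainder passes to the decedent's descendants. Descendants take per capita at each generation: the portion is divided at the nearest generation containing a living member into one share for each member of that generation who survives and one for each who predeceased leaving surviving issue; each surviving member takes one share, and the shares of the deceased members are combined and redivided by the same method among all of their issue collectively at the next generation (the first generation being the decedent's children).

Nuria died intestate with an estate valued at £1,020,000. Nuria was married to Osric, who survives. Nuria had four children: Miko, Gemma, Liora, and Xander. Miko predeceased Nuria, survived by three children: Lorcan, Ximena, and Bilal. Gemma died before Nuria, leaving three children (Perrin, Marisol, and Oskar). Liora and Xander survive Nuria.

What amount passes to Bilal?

Bilal receives £66,000.

Osric first takes £30,000, leaving a balance of £990,000. Osric then takes one-fifth of the balance (£198,000), for a total of £228,000. The remaining £792,000 passes to the descendants.
The descendants' portion (£792,000) is divided at the children's generation into 4 shares of £198,000. Liora and Xander each take £198,000. The 2 shares of the deceased (Miko and Gemma) are combined into a pool of £396,000.
That pool (£396,000) is divided at the grandchildren's generation equally among Lorcan, Ximena, Bilal, Perrin, Marisol, and Oskar: £66,000 each.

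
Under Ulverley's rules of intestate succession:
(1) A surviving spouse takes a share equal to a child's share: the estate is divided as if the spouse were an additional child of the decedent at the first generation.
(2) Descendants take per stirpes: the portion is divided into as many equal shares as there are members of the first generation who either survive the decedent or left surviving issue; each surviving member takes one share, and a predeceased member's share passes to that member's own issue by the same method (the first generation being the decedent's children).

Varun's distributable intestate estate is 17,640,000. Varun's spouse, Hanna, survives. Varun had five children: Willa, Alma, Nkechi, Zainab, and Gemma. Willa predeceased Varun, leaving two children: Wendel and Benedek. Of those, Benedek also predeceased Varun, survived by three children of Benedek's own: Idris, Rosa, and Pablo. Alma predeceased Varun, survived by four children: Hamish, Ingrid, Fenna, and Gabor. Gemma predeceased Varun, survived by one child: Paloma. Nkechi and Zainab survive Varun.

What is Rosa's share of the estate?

Rosa receives 490,000.

The spouse counts as an additional share at the children's level, so there are 6 primary shares of 2,940,000. Hanna takes one such share (2,940,000).
The children's combined portion (14,700,000) is divided into 5 shares of 2,940,000: Nkechi and Zainab each take 2,940,000; Willa's 2,940,000 share passes to Willa's issue; Alma's 2,940,000 share passes to Alma's issue; Gemma's 2,940,000 share passes to Gemma's issue.
Willa's share (2,940,000) is divided into 2 shares of 1,470,000: Wendel takes 1,470,000; Benedek's 1,470,000 share passes to Benedek's issue.
Benedek's share (1,470,000) is divided into 3 shares of 490,000: Idris, Rosa, and Pablo each take 490,000.
Alma's share (2,940,000) is divided into 4 shares of 735,000: Hamish, Ingrid, Fenna, and Gabor each take 735,000.
Gemma's share (2,940,000) passes entirely to Paloma.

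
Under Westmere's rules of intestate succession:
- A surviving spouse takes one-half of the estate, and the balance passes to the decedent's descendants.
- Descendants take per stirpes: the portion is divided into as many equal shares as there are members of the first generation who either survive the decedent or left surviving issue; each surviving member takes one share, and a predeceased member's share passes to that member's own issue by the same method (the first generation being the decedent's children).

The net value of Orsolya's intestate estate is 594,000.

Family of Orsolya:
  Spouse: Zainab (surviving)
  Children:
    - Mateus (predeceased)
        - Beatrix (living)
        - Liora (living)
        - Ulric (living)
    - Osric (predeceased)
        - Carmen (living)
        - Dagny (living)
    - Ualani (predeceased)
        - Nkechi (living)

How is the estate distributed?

Zainab: 297,000; Beatrix: 33,000; Liora: 33,000; Ulric: 33,000; Carmen: 49,500; Dagny: 49,500; Nkechi: 99,000

Zainab takes one-half of 594,000 = 297,000. The remaining 297,000 passes to the descendants.
The descendants' portion (297,000) is divided into 3 shares of 99,000: Mateus's 99,000 share passes to Mateus's issue; Osric's 99,000 share passes to Osric's issue; Ualani's 99,000 share passes to Ualani's issue.
Mateus's share (99,000) is divided into 3 shares of 33,000: Beatrix, Liora, and Ulric each take 33,000.
Osric's share (99,000) is divided into 2 shares of 49,500: Carmen and Dagny each take 49,500.
Ualani's share (99,000) passes entirely to Nkechi.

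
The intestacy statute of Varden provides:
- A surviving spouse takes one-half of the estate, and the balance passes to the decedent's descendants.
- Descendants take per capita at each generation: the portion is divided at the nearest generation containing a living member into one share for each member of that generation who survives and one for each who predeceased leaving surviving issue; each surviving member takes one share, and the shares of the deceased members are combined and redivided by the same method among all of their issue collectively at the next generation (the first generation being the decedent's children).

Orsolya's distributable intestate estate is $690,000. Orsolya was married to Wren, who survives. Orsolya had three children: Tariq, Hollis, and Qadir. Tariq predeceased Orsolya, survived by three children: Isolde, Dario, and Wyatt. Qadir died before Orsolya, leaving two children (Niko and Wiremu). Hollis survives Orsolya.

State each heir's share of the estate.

Wren takes one-half of $690,000 = $345,000. The remaining $345,000 passes to the descendants.
The descendants' portion ($345,000) is divided at the children's generation into 3 shares of $115,000. Hollis takes $115,000. The 2 shares of the deceased (Tariq and Qadir) are combined into a pool of $230,000.
That pool ($230,000) is divided at the grandchildren's generation equally among Isolde, Dario, Wyatt, Niko, and Wiremu: $46,000 each.

Wren: $345,000; Isolde: $46,000; Dario: $46,000; Wyatt: $46,000; Hollis: $115,000; Niko: $46,000; Wiremu: $46,000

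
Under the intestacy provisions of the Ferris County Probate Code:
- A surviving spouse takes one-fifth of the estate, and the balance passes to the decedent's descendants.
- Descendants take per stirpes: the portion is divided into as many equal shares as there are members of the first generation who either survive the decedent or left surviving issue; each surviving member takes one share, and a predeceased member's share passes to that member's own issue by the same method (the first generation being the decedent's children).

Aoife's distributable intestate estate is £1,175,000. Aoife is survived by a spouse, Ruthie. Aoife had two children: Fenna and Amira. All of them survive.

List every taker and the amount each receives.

Ruthie takes one-fifth of £1,175,000 = £235,000. The remaining £940,000 passes to the descendants.
The descendants' portion (£940,000) is divided into 2 shares of £470,000: Fenna and Amira each take £470,000.

Ruthie: £235,000; Fenna: £470,000; Amira: £470,000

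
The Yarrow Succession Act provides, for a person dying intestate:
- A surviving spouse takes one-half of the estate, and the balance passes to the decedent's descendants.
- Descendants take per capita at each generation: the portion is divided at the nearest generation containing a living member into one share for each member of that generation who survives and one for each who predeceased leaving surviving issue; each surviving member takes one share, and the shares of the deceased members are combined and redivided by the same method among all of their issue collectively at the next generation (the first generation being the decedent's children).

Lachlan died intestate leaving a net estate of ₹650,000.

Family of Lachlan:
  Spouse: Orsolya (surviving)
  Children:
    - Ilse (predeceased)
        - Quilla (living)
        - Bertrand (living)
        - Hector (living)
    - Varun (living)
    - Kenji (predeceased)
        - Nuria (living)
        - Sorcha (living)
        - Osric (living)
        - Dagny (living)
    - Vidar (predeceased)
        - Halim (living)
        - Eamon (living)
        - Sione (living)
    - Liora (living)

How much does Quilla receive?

Orsolya takes one-half of ₹650,000 = ₹325,000. The remaining ₹325,000 passes to the descendants.
The descendants' portion (₹325,000) is divided at the children's generation into 5 shares of ₹65,000. Varun and Liora each take ₹65,000. The 3 shares of the deceased (Ilse, Kenji, and Vidar) are combined into a pool of ₹195,000.
That pool (₹195,000) is divided at the grandchildren's generation equally among Quilla, Bertrand, Hector, Nuria, Sorcha, Osric, Dagny, Halim, Eamon, and Sione: ₹19,500 each.

Quilla receives ₹19,500.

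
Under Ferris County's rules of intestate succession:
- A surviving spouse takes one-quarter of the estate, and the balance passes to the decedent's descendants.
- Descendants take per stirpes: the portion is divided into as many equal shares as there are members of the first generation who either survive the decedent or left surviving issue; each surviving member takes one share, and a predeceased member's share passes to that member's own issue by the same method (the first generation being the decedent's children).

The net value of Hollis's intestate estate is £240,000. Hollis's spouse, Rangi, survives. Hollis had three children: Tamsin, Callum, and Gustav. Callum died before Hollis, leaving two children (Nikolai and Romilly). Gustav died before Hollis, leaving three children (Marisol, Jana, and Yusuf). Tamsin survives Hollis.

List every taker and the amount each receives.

Rangi takes one-quarter of £240,000 = £60,000. The remaining £180,000 passes to the descendants.
The descendants' portion (£180,000) is divided into 3 shares of £60,000: Tamsin takes £60,000; Callum's £60,000 share passes to Callum's issue; Gustav's £60,000 share passes to Gustav's issue.
Callum's share (£60,000) is divided into 2 shares of £30,000: Nikolai and Romilly each take £30,000.
Gustav's share (£60,000) is divided into 3 shares of £20,000: Marisol, Jana, and Yusuf each take £20,000.

Rangi: £60,000; Tamsin: £60,000; Nikolai: £30,000; Romilly: £30,000; Marisol: £20,000; Jana: £20,000; Yusuf: £20,000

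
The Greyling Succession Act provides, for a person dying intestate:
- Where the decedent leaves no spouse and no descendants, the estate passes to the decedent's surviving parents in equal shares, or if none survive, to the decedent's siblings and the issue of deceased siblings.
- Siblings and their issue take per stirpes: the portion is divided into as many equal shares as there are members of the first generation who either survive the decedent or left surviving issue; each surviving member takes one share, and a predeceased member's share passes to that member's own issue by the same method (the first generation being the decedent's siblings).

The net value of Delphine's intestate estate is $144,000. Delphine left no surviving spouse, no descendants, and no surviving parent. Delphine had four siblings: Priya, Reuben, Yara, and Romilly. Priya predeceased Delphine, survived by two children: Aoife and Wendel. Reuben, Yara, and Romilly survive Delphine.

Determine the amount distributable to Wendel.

The entire $144,000 passes to the siblings and their issue.
That amount ($144,000) is divided into 4 shares of $36,000: Reuben, Yara, and Romilly each take $36,000; Priya's $36,000 share passes to Priya's issue.
Priya's share ($36,000) is divided into 2 shares of $18,000: Aoife and Wendel each take $18,000.

Wendel receives $18,000.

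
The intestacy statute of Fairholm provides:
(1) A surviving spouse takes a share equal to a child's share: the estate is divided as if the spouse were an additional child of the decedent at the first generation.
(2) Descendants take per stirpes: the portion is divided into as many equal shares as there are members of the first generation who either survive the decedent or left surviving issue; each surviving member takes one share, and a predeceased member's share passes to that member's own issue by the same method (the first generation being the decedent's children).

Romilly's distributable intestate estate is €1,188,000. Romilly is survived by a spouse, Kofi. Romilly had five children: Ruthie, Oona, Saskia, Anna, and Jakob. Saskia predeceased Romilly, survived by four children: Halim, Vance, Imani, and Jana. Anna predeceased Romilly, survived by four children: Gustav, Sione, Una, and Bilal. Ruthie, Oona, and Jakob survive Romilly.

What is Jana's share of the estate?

Jana receives €49,500.

The spouse counts as an additional share at the children's level, so there are 6 primary shares of €198,000. Kofi takes one such share (€198,000).
The children's combined portion (€990,000) is divided into 5 shares of €198,000: Ruthie, Oona, and Jakob each take €198,000; Saskia's €198,000 share passes to Saskia's issue; Anna's €198,000 share passes to Anna's issue.
Saskia's share (€198,000) is divided into 4 shares of €49,500: Halim, Vance, Imani, and Jana each take €49,500.
Anna's share (€198,000) is divided into 4 shares of €49,500: Gustav, Sione, Una, and Bilal each take €49,500.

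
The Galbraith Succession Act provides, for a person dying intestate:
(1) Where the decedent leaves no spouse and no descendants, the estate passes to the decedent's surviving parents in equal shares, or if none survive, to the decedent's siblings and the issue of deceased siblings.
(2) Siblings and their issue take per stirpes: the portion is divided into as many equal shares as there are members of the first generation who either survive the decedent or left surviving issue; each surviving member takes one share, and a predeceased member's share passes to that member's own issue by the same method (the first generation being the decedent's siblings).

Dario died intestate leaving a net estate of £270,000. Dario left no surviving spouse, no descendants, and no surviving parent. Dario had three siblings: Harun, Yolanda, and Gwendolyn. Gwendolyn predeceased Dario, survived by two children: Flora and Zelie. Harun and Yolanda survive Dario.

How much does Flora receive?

The entire £270,000 passes to the siblings and their issue.
That amount (£270,000) is divided into 3 shares of £90,000: Harun and Yolanda each take £90,000; Gwendolyn's £90,000 share passes to Gwendolyn's issue.
Gwendolyn's share (£90,000) is divided into 2 shares of £45,000: Flora and Zelie each take £45,000.

Flora receives £45,000.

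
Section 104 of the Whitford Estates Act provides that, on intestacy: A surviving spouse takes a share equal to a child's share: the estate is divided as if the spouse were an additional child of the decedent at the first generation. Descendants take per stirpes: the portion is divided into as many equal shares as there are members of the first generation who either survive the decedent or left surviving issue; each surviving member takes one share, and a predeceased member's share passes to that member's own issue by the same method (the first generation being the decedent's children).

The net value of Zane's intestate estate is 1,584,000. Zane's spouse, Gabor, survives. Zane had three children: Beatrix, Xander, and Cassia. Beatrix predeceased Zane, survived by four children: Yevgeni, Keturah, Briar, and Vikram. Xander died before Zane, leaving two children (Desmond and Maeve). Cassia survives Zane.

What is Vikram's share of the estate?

Vikram receives 99,000.

The spouse counts as an additional share at the children's level, so there are 4 primary shares of 396,000. Gabor takes one such share (396,000).
The children's combined portion (1,188,000) is divided into 3 shares of 396,000: Cassia takes 396,000; Beatrix's 396,000 share passes to Beatrix's issue; Xander's 396,000 share passes to Xander's issue.
Beatrix's share (396,000) is divided into 4 shares of 99,000: Yevgeni, Keturah, Briar, and Vikram each take 99,000.
Xander's share (396,000) is divided into 2 shares of 198,000: Desmond and Maeve each take 198,000.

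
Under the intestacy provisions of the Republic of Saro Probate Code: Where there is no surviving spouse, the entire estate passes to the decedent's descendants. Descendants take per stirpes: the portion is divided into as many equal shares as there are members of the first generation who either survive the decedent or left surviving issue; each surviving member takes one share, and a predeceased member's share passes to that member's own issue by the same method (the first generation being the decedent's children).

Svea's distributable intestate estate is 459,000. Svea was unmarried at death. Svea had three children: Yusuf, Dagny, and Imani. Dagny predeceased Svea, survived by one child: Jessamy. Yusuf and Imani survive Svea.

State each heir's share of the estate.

Yusuf: 153,000; Jessamy: 153,000; Imani: 153,000

The entire 459,000 passes to the descendants.
That amount (459,000) is divided into 3 shares of 153,000: Yusuf and Imani each take 153,000; Dagny's 153,000 share passes to Dagny's issue.
Dagny's share (153,000) passes entirely to Jessamy.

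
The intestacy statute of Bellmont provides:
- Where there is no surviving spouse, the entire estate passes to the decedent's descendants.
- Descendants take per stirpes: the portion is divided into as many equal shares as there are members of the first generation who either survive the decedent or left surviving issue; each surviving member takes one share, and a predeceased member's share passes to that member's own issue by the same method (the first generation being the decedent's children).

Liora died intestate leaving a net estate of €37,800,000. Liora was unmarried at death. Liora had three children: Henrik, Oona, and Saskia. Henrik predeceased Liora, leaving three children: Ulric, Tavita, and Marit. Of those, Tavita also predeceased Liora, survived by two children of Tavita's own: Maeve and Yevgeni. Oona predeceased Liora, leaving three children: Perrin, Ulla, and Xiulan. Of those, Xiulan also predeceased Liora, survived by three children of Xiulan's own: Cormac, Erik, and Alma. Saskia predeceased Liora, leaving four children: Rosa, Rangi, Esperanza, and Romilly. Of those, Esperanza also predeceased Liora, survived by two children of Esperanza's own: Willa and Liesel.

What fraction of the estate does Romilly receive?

The entire €37,800,000 passes to the descendants.
That amount (€37,800,000) is divided into 3 shares of €12,600,000: Henrik's €12,600,000 share passes to Henrik's issue; Oona's €12,600,000 share passes to Oona's issue; Saskia's €12,600,000 share passes to Saskia's issue.
Henrik's share (€12,600,000) is divided into 3 shares of €4,200,000: Ulric and Marit each take €4,200,000; Tavita's €4,200,000 share passes to Tavita's issue.
Tavita's share (€4,200,000) is divided into 2 shares of €2,100,000: Maeve and Yevgeni each take €2,100,000.
Oona's share (€12,600,000) is divided into 3 shares of €4,200,000: Perrin and Ulla each take €4,200,000; Xiulan's €4,200,000 share passes to Xiulan's issue.
Xiulan's share (€4,200,000) is divided into 3 shares of €1,400,000: Cormac, Erik, and Alma each take €1,400,000.
Saskia's share (€12,600,000) is divided into 4 shares of €3,150,000: Rosa, Rangi, and Romilly each take €3,150,000; Esperanza's €3,150,000 share passes to Esperanza's issue.
Esperanza's share (€3,150,000) is divided into 2 shares of €1,575,000: Willa and Liesel each take €1,575,000.

Romilly receives 1/12 of the estate.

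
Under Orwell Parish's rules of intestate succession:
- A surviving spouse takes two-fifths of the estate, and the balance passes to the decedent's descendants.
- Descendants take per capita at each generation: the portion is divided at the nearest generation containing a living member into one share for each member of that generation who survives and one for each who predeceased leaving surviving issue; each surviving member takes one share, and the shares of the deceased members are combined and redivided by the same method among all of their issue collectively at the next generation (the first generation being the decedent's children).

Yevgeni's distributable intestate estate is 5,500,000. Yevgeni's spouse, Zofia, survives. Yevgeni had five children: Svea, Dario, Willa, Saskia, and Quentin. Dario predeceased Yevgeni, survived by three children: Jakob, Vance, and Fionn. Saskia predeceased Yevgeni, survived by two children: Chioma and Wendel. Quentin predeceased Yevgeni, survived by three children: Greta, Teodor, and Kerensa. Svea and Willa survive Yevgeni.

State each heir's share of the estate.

Zofia: 2,200,000; Svea: 660,000; Jakob: 247,500; Vance: 247,500; Fionn: 247,500; Willa: 660,000; Chioma: 247,500; Wendel: 247,500; Greta: 247,500; Teodor: 247,500; Kerensa: 247,500

Zofia takes two-fifths of 5,500,000 = 2,200,000. The remaining 3,300,000 passes to the descendants.
The descendants' portion (3,300,000) is divided at the children's generation into 5 shares of 660,000. Svea and Willa each take 660,000. The 3 shares of the deceased (Dario, Saskia, and Quentin) are combined into a pool of 1,980,000.
That pool (1,980,000) is divided at the grandchildren's generation equally among Jakob, Vance, Fionn, Chioma, Wendel, Greta, Teodor, and Kerensa: 247,500 each.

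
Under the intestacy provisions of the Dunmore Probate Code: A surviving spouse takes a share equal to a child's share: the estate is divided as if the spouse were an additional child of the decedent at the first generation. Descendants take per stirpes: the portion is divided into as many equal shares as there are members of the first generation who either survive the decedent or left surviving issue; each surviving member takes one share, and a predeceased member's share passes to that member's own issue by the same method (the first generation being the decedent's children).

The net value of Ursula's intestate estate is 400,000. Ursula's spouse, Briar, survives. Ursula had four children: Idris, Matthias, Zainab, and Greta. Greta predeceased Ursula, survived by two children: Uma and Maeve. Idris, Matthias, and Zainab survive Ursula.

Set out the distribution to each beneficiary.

Briar: 80,000; Idris: 80,000; Matthias: 80,000; Zainab: 80,000; Uma: 40,000; Maeve: 40,000

The spouse counts as an additional share at the children's level, so there are 5 primary shares of 80,000. Briar takes one such share (80,000).
The children's combined portion (320,000) is divided into 4 shares of 80,000: Idris, Matthias, and Zainab each take 80,000; Greta's 80,000 share passes to Greta's issue.
Greta's share (80,000) is divided into 2 shares of 40,000: Uma and Maeve each take 40,000.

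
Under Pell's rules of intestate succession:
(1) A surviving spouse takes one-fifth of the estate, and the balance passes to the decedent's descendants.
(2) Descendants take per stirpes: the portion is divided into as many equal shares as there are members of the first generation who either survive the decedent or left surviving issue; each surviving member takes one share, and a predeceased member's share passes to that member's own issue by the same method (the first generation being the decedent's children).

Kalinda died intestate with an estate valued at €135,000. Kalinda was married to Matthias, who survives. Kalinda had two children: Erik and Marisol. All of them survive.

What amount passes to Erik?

Matthias takes one-fifth of €135,000 = €27,000. The remaining €108,000 passes to the descendants.
The descendants' portion (€108,000) is divided into 2 shares of €54,000: Erik and Marisol each take €54,000.

Erik receives €54,000.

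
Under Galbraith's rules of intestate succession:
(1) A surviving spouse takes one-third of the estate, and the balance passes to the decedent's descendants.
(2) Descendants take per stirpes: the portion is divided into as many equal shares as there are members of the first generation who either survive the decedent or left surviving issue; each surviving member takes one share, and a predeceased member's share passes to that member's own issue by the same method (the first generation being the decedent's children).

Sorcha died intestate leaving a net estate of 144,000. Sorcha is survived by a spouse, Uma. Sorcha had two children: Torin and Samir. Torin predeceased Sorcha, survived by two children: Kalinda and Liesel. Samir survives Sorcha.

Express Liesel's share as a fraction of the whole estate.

Liesel receives 1/6 of the estate.

Uma takes one-third of 144,000 = 48,000. The remaining 96,000 passes to the descendants.
The descendants' portion (96,000) is divided into 2 shares of 48,000: Samir takes 48,000; Torin's 48,000 share passes to Torin's issue.
Torin's share (48,000) is divided into 2 shares of 24,000: Kalinda and Liesel each take 24,000.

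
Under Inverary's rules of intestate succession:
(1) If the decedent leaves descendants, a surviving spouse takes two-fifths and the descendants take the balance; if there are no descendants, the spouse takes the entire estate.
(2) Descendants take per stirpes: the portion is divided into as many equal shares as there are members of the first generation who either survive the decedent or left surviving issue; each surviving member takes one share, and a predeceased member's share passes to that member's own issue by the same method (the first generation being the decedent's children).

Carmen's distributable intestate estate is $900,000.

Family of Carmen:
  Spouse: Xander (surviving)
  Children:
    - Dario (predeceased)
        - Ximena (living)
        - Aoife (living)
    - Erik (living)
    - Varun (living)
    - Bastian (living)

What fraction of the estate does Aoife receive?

Xander takes two-fifths of $900,000 = $360,000. The remaining $540,000 passes to the descendants.
The descendants' portion ($540,000) is divided into 4 shares of $135,000: Erik, Varun, and Bastian each take $135,000; Dario's $135,000 share passes to Dario's issue.
Dario's share ($135,000) is divided into 2 shares of $67,500: Ximena and Aoife each take $67,500.

Aoife receives 3/40 of the estate.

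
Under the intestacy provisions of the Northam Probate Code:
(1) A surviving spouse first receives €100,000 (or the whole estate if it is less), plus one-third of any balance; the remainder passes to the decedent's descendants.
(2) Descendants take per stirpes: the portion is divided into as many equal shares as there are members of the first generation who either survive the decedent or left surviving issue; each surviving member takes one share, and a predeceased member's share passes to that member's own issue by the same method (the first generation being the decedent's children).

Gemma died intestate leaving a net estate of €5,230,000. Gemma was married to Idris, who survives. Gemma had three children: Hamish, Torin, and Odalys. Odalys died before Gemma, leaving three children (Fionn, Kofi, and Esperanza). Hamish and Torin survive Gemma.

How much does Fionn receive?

Fionn receives €380,000.

Idris first takes €100,000, leaving a balance of €5,130,000. Idris then takes one-third of the balance (€1,710,000), for a total of €1,810,000. The remaining €3,420,000 passes to the descendants.
The descendants' portion (€3,420,000) is divided into 3 shares of €1,140,000: Hamish and Torin each take €1,140,000; Odalys's €1,140,000 share passes to Odalys's issue.
Odalys's share (€1,140,000) is divided into 3 shares of €380,000: Fionn, Kofi, and Esperanza each take €380,000.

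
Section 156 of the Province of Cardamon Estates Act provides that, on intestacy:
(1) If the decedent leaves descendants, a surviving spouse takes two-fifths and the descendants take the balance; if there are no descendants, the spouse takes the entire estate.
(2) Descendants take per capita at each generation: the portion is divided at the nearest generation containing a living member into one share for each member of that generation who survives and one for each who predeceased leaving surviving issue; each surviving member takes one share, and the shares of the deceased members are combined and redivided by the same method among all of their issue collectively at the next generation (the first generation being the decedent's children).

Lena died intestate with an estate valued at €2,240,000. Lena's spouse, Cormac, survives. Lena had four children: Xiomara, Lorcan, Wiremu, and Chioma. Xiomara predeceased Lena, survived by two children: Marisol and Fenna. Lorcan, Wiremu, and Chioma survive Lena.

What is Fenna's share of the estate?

Cormac takes two-fifths of €2,240,000 = €896,000. The remaining €1,344,000 passes to the descendants.
The descendants' portion (€1,344,000) is divided at the children's generation into 4 shares of €336,000. Lorcan, Wiremu, and Chioma each take €336,000. The remaining share for the deceased Xiomara (€336,000) is carried to the next generation.
That pool (€336,000) is divided at the grandchildren's generation equally among Marisol and Fenna: €168,000 each.

Fenna receives €168,000.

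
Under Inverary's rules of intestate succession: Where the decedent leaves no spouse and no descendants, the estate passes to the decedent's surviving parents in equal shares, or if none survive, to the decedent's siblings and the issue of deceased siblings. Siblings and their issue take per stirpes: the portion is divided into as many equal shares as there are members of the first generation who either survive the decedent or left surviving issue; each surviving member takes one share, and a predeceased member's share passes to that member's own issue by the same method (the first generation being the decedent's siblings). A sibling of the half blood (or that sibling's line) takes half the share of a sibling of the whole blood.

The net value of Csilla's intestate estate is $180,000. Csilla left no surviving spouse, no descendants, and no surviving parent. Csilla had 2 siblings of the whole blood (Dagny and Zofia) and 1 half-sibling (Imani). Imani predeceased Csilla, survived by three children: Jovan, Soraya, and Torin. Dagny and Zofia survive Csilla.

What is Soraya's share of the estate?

The entire $180,000 passes to the siblings and their issue.
Counting each half-blood sibling's line as half a unit, there are 5/2 units in $180,000, so one unit is $72,000. Whole-blood lines (Dagny and Zofia) take $72,000 each; half-blood lines (Imani) take $36,000 each.
Imani's share ($36,000) is divided into 3 shares of $12,000: Jovan, Soraya, and Torin each take $12,000.

Soraya receives $12,000.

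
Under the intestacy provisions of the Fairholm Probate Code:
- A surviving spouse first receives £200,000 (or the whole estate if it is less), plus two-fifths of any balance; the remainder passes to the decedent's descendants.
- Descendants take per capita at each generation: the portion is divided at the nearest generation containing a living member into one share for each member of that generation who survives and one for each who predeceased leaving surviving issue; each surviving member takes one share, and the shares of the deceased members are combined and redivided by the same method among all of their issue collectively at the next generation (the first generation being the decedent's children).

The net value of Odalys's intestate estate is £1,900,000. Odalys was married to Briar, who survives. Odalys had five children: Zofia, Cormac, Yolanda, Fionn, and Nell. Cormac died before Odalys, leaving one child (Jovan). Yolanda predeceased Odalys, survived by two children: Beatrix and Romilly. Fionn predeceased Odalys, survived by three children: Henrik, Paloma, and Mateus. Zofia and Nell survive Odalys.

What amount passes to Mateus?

Briar first takes £200,000, leaving a balance of £1,700,000. Briar then takes two-fifths of the balance (£680,000), for a total of £880,000. The remaining £1,020,000 passes to the descendants.
The descendants' portion (£1,020,000) is divided at the children's generation into 5 shares of £204,000. Zofia and Nell each take £204,000. The 3 shares of the deceased (Cormac, Yolanda, and Fionn) are combined into a pool of £612,000.
That pool (£612,000) is divided at the grandchildren's generation equally among Jovan, Beatrix, Romilly, Henrik, Paloma, and Mateus: £102,000 each.

Mateus receives £102,000.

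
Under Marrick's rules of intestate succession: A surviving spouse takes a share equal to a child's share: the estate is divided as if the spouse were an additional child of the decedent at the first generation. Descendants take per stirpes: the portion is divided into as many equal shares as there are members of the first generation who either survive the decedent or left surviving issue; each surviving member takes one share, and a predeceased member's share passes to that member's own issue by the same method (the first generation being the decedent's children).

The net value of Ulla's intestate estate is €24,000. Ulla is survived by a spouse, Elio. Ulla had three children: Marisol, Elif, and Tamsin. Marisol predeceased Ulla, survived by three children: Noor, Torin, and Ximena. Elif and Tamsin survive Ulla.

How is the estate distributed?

The spouse counts as an additional share at the children's level, so there are 4 primary shares of €6,000. Elio takes one such share (€6,000).
The children's combined portion (€18,000) is divided into 3 shares of €6,000: Elif and Tamsin each take €6,000; Marisol's €6,000 share passes to Marisol's issue.
Marisol's share (€6,000) is divided into 3 shares of €2,000: Noor, Torin, and Ximena each take €2,000.

Elio: €6,000; Noor: €2,000; Torin: €2,000; Ximena: €2,000; Elif: €6,000; Tamsin: €6,000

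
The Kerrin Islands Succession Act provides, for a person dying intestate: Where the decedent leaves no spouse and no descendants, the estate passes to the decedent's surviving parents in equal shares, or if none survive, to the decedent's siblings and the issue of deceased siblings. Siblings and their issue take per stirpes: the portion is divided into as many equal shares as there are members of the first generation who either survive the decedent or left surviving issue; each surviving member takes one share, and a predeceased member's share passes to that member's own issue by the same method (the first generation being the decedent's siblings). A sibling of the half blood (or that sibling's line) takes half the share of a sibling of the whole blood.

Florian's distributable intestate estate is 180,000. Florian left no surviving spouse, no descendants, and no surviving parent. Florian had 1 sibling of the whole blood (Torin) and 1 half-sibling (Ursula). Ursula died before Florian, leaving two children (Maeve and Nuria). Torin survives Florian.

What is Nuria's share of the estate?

Nuria receives 30,000.

The entire 180,000 passes to the siblings and their issue.
Counting each half-blood sibling's line as half a unit, there are 3/2 units in 180,000, so one unit is 120,000. Whole-blood lines (Torin) take 120,000 each; half-blood lines (Ursula) take 60,000 each.
Ursula's share (60,000) is divided into 2 shares of 30,000: Maeve and Nuria each take 30,000.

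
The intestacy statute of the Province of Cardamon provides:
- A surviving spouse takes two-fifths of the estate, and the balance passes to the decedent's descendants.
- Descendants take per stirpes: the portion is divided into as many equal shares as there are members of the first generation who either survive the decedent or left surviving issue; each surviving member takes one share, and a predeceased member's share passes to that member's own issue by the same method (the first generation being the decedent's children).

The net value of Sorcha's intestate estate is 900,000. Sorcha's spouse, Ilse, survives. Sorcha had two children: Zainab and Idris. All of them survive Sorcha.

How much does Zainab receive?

Zainab receives 270,000.

Ilse takes two-fifths of 900,000 = 360,000. The remaining 540,000 passes to the descendants.
The descendants' portion (540,000) is divided into 2 shares of 270,000: Zainab and Idris each take 270,000.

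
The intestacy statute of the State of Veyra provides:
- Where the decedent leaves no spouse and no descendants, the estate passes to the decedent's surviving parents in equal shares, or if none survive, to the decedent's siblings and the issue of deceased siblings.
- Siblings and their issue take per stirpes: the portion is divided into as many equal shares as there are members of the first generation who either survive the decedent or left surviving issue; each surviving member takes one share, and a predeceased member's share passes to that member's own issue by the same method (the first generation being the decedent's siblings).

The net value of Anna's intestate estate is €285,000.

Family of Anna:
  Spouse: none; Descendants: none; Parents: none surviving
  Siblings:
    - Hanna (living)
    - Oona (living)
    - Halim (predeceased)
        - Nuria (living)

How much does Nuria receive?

The entire €285,000 passes to the siblings and their issue.
That amount (€285,000) is divided into 3 shares of €95,000: Hanna and Oona each take €95,000; Halim's €95,000 share passes to Halim's issue.
Halim's share (€95,000) passes entirely to Nuria.

Nuria receives €95,000.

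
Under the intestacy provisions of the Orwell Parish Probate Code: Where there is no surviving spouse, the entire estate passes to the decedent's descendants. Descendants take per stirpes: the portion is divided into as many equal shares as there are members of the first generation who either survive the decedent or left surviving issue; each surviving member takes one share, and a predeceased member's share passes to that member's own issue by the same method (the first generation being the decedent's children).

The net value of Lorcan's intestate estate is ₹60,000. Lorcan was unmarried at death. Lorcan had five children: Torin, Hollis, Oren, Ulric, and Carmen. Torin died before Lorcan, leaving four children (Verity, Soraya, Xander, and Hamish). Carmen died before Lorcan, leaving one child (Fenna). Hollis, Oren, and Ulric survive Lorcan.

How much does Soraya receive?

Soraya receives ₹3,000.

The entire ₹60,000 passes to the descendants.
That amount (₹60,000) is divided into 5 shares of ₹12,000: Hollis, Oren, and Ulric each take ₹12,000; Torin's ₹12,000 share passes to Torin's issue; Carmen's ₹12,000 share passes to Carmen's issue.
Torin's share (₹12,000) is divided into 4 shares of ₹3,000: Verity, Soraya, Xander, and Hamish each take ₹3,000.
Carmen's share (₹12,000) passes entirely to Fenna.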